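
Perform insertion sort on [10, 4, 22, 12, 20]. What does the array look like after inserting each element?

First element 10 is already 'sorted'
Insert 4: shifted 1 elements -> [4, 10, 22, 12, 20]
Insert 22: shifted 0 elements -> [4, 10, 22, 12, 20]
Insert 12: shifted 1 elements -> [4, 10, 12, 22, 20]
Insert 20: shifted 1 elements -> [4, 10, 12, 20, 22]


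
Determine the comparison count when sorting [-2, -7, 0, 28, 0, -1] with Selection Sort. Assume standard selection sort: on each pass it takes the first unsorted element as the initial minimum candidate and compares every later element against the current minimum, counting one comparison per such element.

Pass 1: scan indices 1..5 for the minimum = 5 comparison(s); min is -7, place at index 0 -> [-7, -2, 0, 28, 0, -1]
Pass 2: scan indices 2..5 for the minimum = 4 comparison(s); min is -2, place at index 1 -> [-7, -2, 0, 28, 0, -1]
Pass 3: scan indices 3..5 for the minimum = 3 comparison(s); min is -1, place at index 2 -> [-7, -2, -1, 28, 0, 0]
Pass 4: scan indices 4..5 for the minimum = 2 comparison(s); min is 0, place at index 3 -> [-7, -2, -1, 0, 28, 0]
Pass 5: scan indices 5..5 for the minimum = 1 comparison(s); min is 0, place at index 4 -> [-7, -2, -1, 0, 0, 28]
Selection sort always scans the whole unsorted suffix, so the count is (n-1) + (n-2) + ... + 1 = n(n-1)/2 = 6*5/2 = 15 regardless of the input order.
Total comparisons: 5 + 4 + 3 + 2 + 1 = 15


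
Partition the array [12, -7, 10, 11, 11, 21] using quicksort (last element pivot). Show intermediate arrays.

Partition 1: pivot=21 at index 5 -> [12, -7, 10, 11, 11, 21]
Partition 2: pivot=11 at index 3 -> [-7, 10, 11, 11, 12, 21]
Partition 3: pivot=11 at index 2 -> [-7, 10, 11, 11, 12, 21]
Partition 4: pivot=10 at index 1 -> [-7, 10, 11, 11, 12, 21]


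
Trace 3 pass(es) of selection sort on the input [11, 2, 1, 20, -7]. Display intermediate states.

Pass 1: Select minimum -7 at index 4, swap -> [-7, 2, 1, 20, 11]
Pass 2: Select minimum 1 at index 2, swap -> [-7, 1, 2, 20, 11]
Pass 3: Select minimum 2 at index 2, swap -> [-7, 1, 2, 20, 11]


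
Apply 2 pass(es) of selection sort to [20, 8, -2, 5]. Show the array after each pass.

Pass 1: Select minimum -2 at index 2, swap -> [-2, 8, 20, 5]
Pass 2: Select minimum 5 at index 3, swap -> [-2, 5, 20, 8]


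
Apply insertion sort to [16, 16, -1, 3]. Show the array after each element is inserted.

First element 16 is already 'sorted'
Insert 16: shifted 0 elements -> [16, 16, -1, 3]
Insert -1: shifted 2 elements -> [-1, 16, 16, 3]
Insert 3: shifted 2 elements -> [-1, 3, 16, 16]


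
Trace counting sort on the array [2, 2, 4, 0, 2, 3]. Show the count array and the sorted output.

Count array: [1, 0, 3, 1, 1]
(count[i] = number of elements equal to i)
Cumulative count: [1, 1, 4, 5, 6]
Sorted: [0, 2, 2, 2, 3, 4]


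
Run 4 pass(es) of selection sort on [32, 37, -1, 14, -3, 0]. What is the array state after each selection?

Pass 1: Select minimum -3 at index 4, swap -> [-3, 37, -1, 14, 32, 0]
Pass 2: Select minimum -1 at index 2, swap -> [-3, -1, 37, 14, 32, 0]
Pass 3: Select minimum 0 at index 5, swap -> [-3, -1, 0, 14, 32, 37]
Pass 4: Select minimum 14 at index 3, swap -> [-3, -1, 0, 14, 32, 37]


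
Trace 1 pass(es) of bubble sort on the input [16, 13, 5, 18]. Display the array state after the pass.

After pass 1: [13, 5, 16, 18] (2 swaps)
Total swaps: 2


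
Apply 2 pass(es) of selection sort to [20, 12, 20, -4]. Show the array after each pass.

Pass 1: Select minimum -4 at index 3, swap -> [-4, 12, 20, 20]
Pass 2: Select minimum 12 at index 1, swap -> [-4, 12, 20, 20]


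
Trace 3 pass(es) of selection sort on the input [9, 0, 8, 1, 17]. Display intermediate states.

Pass 1: Select minimum 0 at index 1, swap -> [0, 9, 8, 1, 17]
Pass 2: Select minimum 1 at index 3, swap -> [0, 1, 8, 9, 17]
Pass 3: Select minimum 8 at index 2, swap -> [0, 1, 8, 9, 17]


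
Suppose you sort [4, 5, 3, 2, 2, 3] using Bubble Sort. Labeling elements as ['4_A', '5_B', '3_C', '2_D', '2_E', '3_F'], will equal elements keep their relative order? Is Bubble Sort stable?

Trace Bubble Sort on the labeled array (the key is the number; the letter only tracks identity):
  After pass 1: [4_A, 3_C, 2_D, 2_E, 3_F, 5_B]
  After pass 2: [3_C, 2_D, 2_E, 3_F, 4_A, 5_B]
  After pass 3: [2_D, 2_E, 3_C, 3_F, 4_A, 5_B]
  After pass 4: [2_D, 2_E, 3_C, 3_F, 4_A, 5_B] (no swaps, done)
Final order: [2_D, 2_E, 3_C, 3_F, 4_A, 5_B]
Equal keys:
  value 2: originally 2_D, 2_E; after sorting 2_D, 2_E -> order preserved
  value 3: originally 3_C, 3_F; after sorting 3_C, 3_F -> order preserved
All equal keys kept their original relative order. Bubble Sort is stable: it only swaps adjacent elements when the left one is strictly greater, so equal keys never move past each other.
Answer: Stable


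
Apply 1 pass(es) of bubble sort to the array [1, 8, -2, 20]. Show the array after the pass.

After pass 1: [1, -2, 8, 20] (1 swaps)
Total swaps: 1


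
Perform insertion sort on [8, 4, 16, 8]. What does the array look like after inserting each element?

First element 8 is already 'sorted'
Insert 4: shifted 1 elements -> [4, 8, 16, 8]
Insert 16: shifted 0 elements -> [4, 8, 16, 8]
Insert 8: shifted 1 elements -> [4, 8, 8, 16]


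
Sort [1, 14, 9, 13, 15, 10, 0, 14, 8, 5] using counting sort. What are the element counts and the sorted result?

Count array: [1, 1, 0, 0, 0, 1, 0, 0, 1, 1, 1, 0, 0, 1, 2, 1]
(count[i] = number of elements equal to i)
Cumulative count: [1, 2, 2, 2, 2, 3, 3, 3, 4, 5, 6, 6, 6, 7, 9, 10]
Sorted: [0, 1, 5, 8, 9, 10, 13, 14, 14, 15]


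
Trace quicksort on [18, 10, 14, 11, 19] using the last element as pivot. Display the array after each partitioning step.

Partition 1: pivot=19 at index 4 -> [18, 10, 14, 11, 19]
Partition 2: pivot=11 at index 1 -> [10, 11, 14, 18, 19]
Partition 3: pivot=18 at index 3 -> [10, 11, 14, 18, 19]


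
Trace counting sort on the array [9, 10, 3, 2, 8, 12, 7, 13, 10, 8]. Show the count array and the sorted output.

Count array: [0, 0, 1, 1, 0, 0, 0, 1, 2, 1, 2, 0, 1, 1]
(count[i] = number of elements equal to i)
Cumulative count: [0, 0, 1, 2, 2, 2, 2, 3, 5, 6, 8, 8, 9, 10]
Sorted: [2, 3, 7, 8, 8, 9, 10, 10, 12, 13]


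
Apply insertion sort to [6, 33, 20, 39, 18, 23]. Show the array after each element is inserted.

First element 6 is already 'sorted'
Insert 33: shifted 0 elements -> [6, 33, 20, 39, 18, 23]
Insert 20: shifted 1 elements -> [6, 20, 33, 39, 18, 23]
Insert 39: shifted 0 elements -> [6, 20, 33, 39, 18, 23]
Insert 18: shifted 3 elements -> [6, 18, 20, 33, 39, 23]
Insert 23: shifted 2 elements -> [6, 18, 20, 23, 33, 39]


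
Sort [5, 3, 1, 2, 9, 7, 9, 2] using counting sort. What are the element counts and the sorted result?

Count array: [0, 1, 2, 1, 0, 1, 0, 1, 0, 2]
(count[i] = number of elements equal to i)
Cumulative count: [0, 1, 3, 4, 4, 5, 5, 6, 6, 8]
Sorted: [1, 2, 2, 3, 5, 7, 9, 9]


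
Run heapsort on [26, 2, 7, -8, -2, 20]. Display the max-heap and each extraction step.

Build heap: [26, 2, 20, -8, -2, 7]
Extract 26: [20, 2, 7, -8, -2, 26]
Extract 20: [7, 2, -2, -8, 20, 26]
Extract 7: [2, -8, -2, 7, 20, 26]
Extract 2: [-2, -8, 2, 7, 20, 26]
Extract -2: [-8, -2, 2, 7, 20, 26]


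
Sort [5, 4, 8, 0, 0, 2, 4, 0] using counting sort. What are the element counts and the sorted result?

Count array: [3, 0, 1, 0, 2, 1, 0, 0, 1]
(count[i] = number of elements equal to i)
Cumulative count: [3, 3, 4, 4, 6, 7, 7, 7, 8]
Sorted: [0, 0, 0, 2, 4, 4, 5, 8]


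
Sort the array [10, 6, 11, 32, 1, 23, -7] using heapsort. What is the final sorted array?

Build heap: [32, 10, 23, 6, 1, 11, -7]
Extract 32: [23, 10, 11, 6, 1, -7, 32]
Extract 23: [11, 10, -7, 6, 1, 23, 32]
Extract 11: [10, 6, -7, 1, 11, 23, 32]
Extract 10: [6, 1, -7, 10, 11, 23, 32]
Extract 6: [1, -7, 6, 10, 11, 23, 32]
Extract 1: [-7, 1, 6, 10, 11, 23, 32]


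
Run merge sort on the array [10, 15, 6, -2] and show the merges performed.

Divide and conquer:
  Merge [10] + [15] -> [10, 15]
  Merge [6] + [-2] -> [-2, 6]
  Merge [10, 15] + [-2, 6] -> [-2, 6, 10, 15]


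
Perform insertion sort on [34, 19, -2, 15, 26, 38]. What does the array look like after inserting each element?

First element 34 is already 'sorted'
Insert 19: shifted 1 elements -> [19, 34, -2, 15, 26, 38]
Insert -2: shifted 2 elements -> [-2, 19, 34, 15, 26, 38]
Insert 15: shifted 2 elements -> [-2, 15, 19, 34, 26, 38]
Insert 26: shifted 1 elements -> [-2, 15, 19, 26, 34, 38]
Insert 38: shifted 0 elements -> [-2, 15, 19, 26, 34, 38]


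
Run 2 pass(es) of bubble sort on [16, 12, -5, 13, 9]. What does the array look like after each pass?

After pass 1: [12, -5, 13, 9, 16] (4 swaps)
After pass 2: [-5, 12, 9, 13, 16] (2 swaps)
Total swaps: 6


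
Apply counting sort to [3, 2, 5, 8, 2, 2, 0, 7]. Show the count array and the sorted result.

Count array: [1, 0, 3, 1, 0, 1, 0, 1, 1]
(count[i] = number of elements equal to i)
Cumulative count: [1, 1, 4, 5, 5, 6, 6, 7, 8]
Sorted: [0, 2, 2, 2, 3, 5, 7, 8]


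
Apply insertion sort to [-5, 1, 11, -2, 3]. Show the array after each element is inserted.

First element -5 is already 'sorted'
Insert 1: shifted 0 elements -> [-5, 1, 11, -2, 3]
Insert 11: shifted 0 elements -> [-5, 1, 11, -2, 3]
Insert -2: shifted 2 elements -> [-5, -2, 1, 11, 3]
Insert 3: shifted 1 elements -> [-5, -2, 1, 3, 11]


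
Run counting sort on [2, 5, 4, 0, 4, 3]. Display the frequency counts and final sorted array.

Count array: [1, 0, 1, 1, 2, 1]
(count[i] = number of elements equal to i)
Cumulative count: [1, 1, 2, 3, 5, 6]
Sorted: [0, 2, 3, 4, 4, 5]


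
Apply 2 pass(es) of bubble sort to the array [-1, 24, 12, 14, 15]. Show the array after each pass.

After pass 1: [-1, 12, 14, 15, 24] (3 swaps)
After pass 2: [-1, 12, 14, 15, 24] (0 swaps)
Total swaps: 3


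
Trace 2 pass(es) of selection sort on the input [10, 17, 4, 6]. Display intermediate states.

Pass 1: Select minimum 4 at index 2, swap -> [4, 17, 10, 6]
Pass 2: Select minimum 6 at index 3, swap -> [4, 6, 10, 17]


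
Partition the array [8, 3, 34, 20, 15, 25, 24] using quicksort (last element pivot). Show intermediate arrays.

Partition 1: pivot=24 at index 4 -> [8, 3, 20, 15, 24, 25, 34]
Partition 2: pivot=15 at index 2 -> [8, 3, 15, 20, 24, 25, 34]
Partition 3: pivot=3 at index 0 -> [3, 8, 15, 20, 24, 25, 34]
Partition 4: pivot=34 at index 6 -> [3, 8, 15, 20, 24, 25, 34]


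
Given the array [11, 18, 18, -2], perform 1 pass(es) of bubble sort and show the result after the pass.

After pass 1: [11, 18, -2, 18] (1 swaps)
Total swaps: 1


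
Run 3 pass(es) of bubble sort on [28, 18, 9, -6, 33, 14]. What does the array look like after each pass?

After pass 1: [18, 9, -6, 28, 14, 33] (4 swaps)
After pass 2: [9, -6, 18, 14, 28, 33] (3 swaps)
After pass 3: [-6, 9, 14, 18, 28, 33] (2 swaps)
Total swaps: 9


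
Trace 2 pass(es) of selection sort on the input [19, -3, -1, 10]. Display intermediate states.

Pass 1: Select minimum -3 at index 1, swap -> [-3, 19, -1, 10]
Pass 2: Select minimum -1 at index 2, swap -> [-3, -1, 19, 10]


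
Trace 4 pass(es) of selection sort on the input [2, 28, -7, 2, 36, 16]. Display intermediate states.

Pass 1: Select minimum -7 at index 2, swap -> [-7, 28, 2, 2, 36, 16]
Pass 2: Select minimum 2 at index 2, swap -> [-7, 2, 28, 2, 36, 16]
Pass 3: Select minimum 2 at index 3, swap -> [-7, 2, 2, 28, 36, 16]
Pass 4: Select minimum 16 at index 5, swap -> [-7, 2, 2, 16, 36, 28]


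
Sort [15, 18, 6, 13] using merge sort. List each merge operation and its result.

Divide and conquer:
  Merge [15] + [18] -> [15, 18]
  Merge [6] + [13] -> [6, 13]
  Merge [15, 18] + [6, 13] -> [6, 13, 15, 18]


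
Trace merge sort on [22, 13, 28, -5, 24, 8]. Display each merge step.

Divide and conquer:
  Merge [13] + [28] -> [13, 28]
  Merge [22] + [13, 28] -> [13, 22, 28]
  Merge [24] + [8] -> [8, 24]
  Merge [-5] + [8, 24] -> [-5, 8, 24]
  Merge [13, 22, 28] + [-5, 8, 24] -> [-5, 8, 13, 22, 24, 28]


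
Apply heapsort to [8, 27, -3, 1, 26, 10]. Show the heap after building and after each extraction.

Build heap: [27, 26, 10, 1, 8, -3]
Extract 27: [26, 8, 10, 1, -3, 27]
Extract 26: [10, 8, -3, 1, 26, 27]
Extract 10: [8, 1, -3, 10, 26, 27]
Extract 8: [1, -3, 8, 10, 26, 27]
Extract 1: [-3, 1, 8, 10, 26, 27]


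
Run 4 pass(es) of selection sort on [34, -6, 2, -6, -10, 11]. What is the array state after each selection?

Pass 1: Select minimum -10 at index 4, swap -> [-10, -6, 2, -6, 34, 11]
Pass 2: Select minimum -6 at index 1, swap -> [-10, -6, 2, -6, 34, 11]
Pass 3: Select minimum -6 at index 3, swap -> [-10, -6, -6, 2, 34, 11]
Pass 4: Select minimum 2 at index 3, swap -> [-10, -6, -6, 2, 34, 11]


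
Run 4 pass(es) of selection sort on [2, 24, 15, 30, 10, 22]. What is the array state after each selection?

Pass 1: Select minimum 2 at index 0, swap -> [2, 24, 15, 30, 10, 22]
Pass 2: Select minimum 10 at index 4, swap -> [2, 10, 15, 30, 24, 22]
Pass 3: Select minimum 15 at index 2, swap -> [2, 10, 15, 30, 24, 22]
Pass 4: Select minimum 22 at index 5, swap -> [2, 10, 15, 22, 24, 30]


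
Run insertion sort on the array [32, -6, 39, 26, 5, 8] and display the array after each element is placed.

First element 32 is already 'sorted'
Insert -6: shifted 1 elements -> [-6, 32, 39, 26, 5, 8]
Insert 39: shifted 0 elements -> [-6, 32, 39, 26, 5, 8]
Insert 26: shifted 2 elements -> [-6, 26, 32, 39, 5, 8]
Insert 5: shifted 3 elements -> [-6, 5, 26, 32, 39, 8]
Insert 8: shifted 3 elements -> [-6, 5, 8, 26, 32, 39]


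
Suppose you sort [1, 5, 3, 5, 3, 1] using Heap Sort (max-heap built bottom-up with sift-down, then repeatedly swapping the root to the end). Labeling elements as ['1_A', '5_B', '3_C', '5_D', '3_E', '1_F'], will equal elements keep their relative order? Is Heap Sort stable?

Trace Heap Sort on the labeled array (the key is the number; the letter only tracks identity):
  Build max-heap: [5_B, 5_D, 3_C, 1_A, 3_E, 1_F]
  Swap root 5_B to index 5, re-heapify first 5 -> [5_D, 3_E, 3_C, 1_A, 1_F, 5_B]
  Swap root 5_D to index 4, re-heapify first 4 -> [3_E, 1_F, 3_C, 1_A, 5_D, 5_B]
  Swap root 3_E to index 3, re-heapify first 3 -> [3_C, 1_F, 1_A, 3_E, 5_D, 5_B]
  Swap root 3_C to index 2, re-heapify first 2 -> [1_A, 1_F, 3_C, 3_E, 5_D, 5_B]
  Swap root 1_A to index 1, re-heapify first 1 -> [1_F, 1_A, 3_C, 3_E, 5_D, 5_B]
Final order: [1_F, 1_A, 3_C, 3_E, 5_D, 5_B]
Equal keys:
  value 1: originally 1_A, 1_F; after sorting 1_F, 1_A -> order changed
  value 3: originally 3_C, 3_E; after sorting 3_C, 3_E -> order preserved
  value 5: originally 5_B, 5_D; after sorting 5_D, 5_B -> order changed
Equal keys were reordered, so Heap Sort is not stable: heap construction and root-to-end swaps move elements without regard to the original order of equal keys. (One such input is enough; an unstable sort may happen to preserve order on other inputs, but it gives no guarantee.)
Answer: Not stable


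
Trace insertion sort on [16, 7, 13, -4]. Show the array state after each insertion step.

First element 16 is already 'sorted'
Insert 7: shifted 1 elements -> [7, 16, 13, -4]
Insert 13: shifted 1 elements -> [7, 13, 16, -4]
Insert -4: shifted 3 elements -> [-4, 7, 13, 16]


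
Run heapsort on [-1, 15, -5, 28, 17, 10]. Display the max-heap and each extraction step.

Build heap: [28, 17, 10, 15, -1, -5]
Extract 28: [17, 15, 10, -5, -1, 28]
Extract 17: [15, -1, 10, -5, 17, 28]
Extract 15: [10, -1, -5, 15, 17, 28]
Extract 10: [-1, -5, 10, 15, 17, 28]
Extract -1: [-5, -1, 10, 15, 17, 28]


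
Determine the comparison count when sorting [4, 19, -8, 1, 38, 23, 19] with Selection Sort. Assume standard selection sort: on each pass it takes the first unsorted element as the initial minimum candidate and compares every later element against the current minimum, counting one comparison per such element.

Pass 1: scan indices 1..6 for the minimum = 6 comparison(s); min is -8, place at index 0 -> [-8, 19, 4, 1, 38, 23, 19]
Pass 2: scan indices 2..6 for the minimum = 5 comparison(s); min is 1, place at index 1 -> [-8, 1, 4, 19, 38, 23, 19]
Pass 3: scan indices 3..6 for the minimum = 4 comparison(s); min is 4, place at index 2 -> [-8, 1, 4, 19, 38, 23, 19]
Pass 4: scan indices 4..6 for the minimum = 3 comparison(s); min is 19, place at index 3 -> [-8, 1, 4, 19, 38, 23, 19]
Pass 5: scan indices 5..6 for the minimum = 2 comparison(s); min is 19, place at index 4 -> [-8, 1, 4, 19, 19, 23, 38]
Pass 6: scan indices 6..6 for the minimum = 1 comparison(s); min is 23, place at index 5 -> [-8, 1, 4, 19, 19, 23, 38]
Selection sort always scans the whole unsorted suffix, so the count is (n-1) + (n-2) + ... + 1 = n(n-1)/2 = 7*6/2 = 21 regardless of the input order.
Total comparisons: 6 + 5 + 4 + 3 + 2 + 1 = 21


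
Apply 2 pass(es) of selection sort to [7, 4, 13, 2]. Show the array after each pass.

Pass 1: Select minimum 2 at index 3, swap -> [2, 4, 13, 7]
Pass 2: Select minimum 4 at index 1, swap -> [2, 4, 13, 7]


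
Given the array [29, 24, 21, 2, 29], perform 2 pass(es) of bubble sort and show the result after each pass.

After pass 1: [24, 21, 2, 29, 29] (3 swaps)
After pass 2: [21, 2, 24, 29, 29] (2 swaps)
Total swaps: 5


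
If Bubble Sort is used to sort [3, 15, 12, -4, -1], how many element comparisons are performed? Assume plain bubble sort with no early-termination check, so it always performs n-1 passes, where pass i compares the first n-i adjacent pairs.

Pass 1: compare adjacent pairs (0,1)..(3,4) = 4 comparison(s), 3 swap(s) -> [3, 12, -4, -1, 15]
Pass 2: compare adjacent pairs (0,1)..(2,3) = 3 comparison(s), 2 swap(s) -> [3, -4, -1, 12, 15]
Pass 3: compare adjacent pairs (0,1)..(1,2) = 2 comparison(s), 2 swap(s) -> [-4, -1, 3, 12, 15]
Pass 4: compare adjacent pairs (0,1)..(0,1) = 1 comparison(s), 0 swap(s) -> [-4, -1, 3, 12, 15]
Total comparisons: 4 + 3 + 2 + 1 = 10


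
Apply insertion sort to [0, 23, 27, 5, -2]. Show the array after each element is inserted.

First element 0 is already 'sorted'
Insert 23: shifted 0 elements -> [0, 23, 27, 5, -2]
Insert 27: shifted 0 elements -> [0, 23, 27, 5, -2]
Insert 5: shifted 2 elements -> [0, 5, 23, 27, -2]
Insert -2: shifted 4 elements -> [-2, 0, 5, 23, 27]


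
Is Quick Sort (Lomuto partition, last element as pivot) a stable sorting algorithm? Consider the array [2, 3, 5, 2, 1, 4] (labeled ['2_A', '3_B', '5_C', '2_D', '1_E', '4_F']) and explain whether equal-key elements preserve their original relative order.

Trace Quick Sort on the labeled array (the key is the number; the letter only tracks identity):
  Partition indices 0..5 around pivot 4_F -> [2_A, 3_B, 2_D, 1_E, 4_F, 5_C]
  Partition indices 0..3 around pivot 1_E -> [1_E, 3_B, 2_D, 2_A, 4_F, 5_C]
  Partition indices 1..3 around pivot 2_A -> [1_E, 2_D, 2_A, 3_B, 4_F, 5_C]
Final order: [1_E, 2_D, 2_A, 3_B, 4_F, 5_C]
Equal keys:
  value 2: originally 2_A, 2_D; after sorting 2_D, 2_A -> order changed
Equal keys were reordered, so Quick Sort is not stable: partition swaps elements across long distances and can reorder equal keys. (One such input is enough; an unstable sort may happen to preserve order on other inputs, but it gives no guarantee.)
Answer: Not stable


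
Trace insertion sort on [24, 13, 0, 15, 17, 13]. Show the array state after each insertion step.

First element 24 is already 'sorted'
Insert 13: shifted 1 elements -> [13, 24, 0, 15, 17, 13]
Insert 0: shifted 2 elements -> [0, 13, 24, 15, 17, 13]
Insert 15: shifted 1 elements -> [0, 13, 15, 24, 17, 13]
Insert 17: shifted 1 elements -> [0, 13, 15, 17, 24, 13]
Insert 13: shifted 3 elements -> [0, 13, 13, 15, 17, 24]


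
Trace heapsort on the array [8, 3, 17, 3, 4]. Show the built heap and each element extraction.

Build heap: [17, 4, 8, 3, 3]
Extract 17: [8, 4, 3, 3, 17]
Extract 8: [4, 3, 3, 8, 17]
Extract 4: [3, 3, 4, 8, 17]
Extract 3: [3, 3, 4, 8, 17]


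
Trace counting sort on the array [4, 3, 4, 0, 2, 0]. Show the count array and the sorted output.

Count array: [2, 0, 1, 1, 2]
(count[i] = number of elements equal to i)
Cumulative count: [2, 2, 3, 4, 6]
Sorted: [0, 0, 2, 3, 4, 4]


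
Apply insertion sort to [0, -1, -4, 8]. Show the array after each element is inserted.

First element 0 is already 'sorted'
Insert -1: shifted 1 elements -> [-1, 0, -4, 8]
Insert -4: shifted 2 elements -> [-4, -1, 0, 8]
Insert 8: shifted 0 elements -> [-4, -1, 0, 8]


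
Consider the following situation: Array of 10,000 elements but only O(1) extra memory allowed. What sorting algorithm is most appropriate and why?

Best choice: Heapsort
Reason: Heapsort rearranges the array in place using O(1) auxiliary space and still guarantees O(n log n) time; quicksort partitions in place but needs Theta(log n) stack space for recursion (O(n) in the worst case), and mergesort requires O(n) auxiliary space


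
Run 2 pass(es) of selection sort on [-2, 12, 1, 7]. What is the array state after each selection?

Pass 1: Select minimum -2 at index 0, swap -> [-2, 12, 1, 7]
Pass 2: Select minimum 1 at index 2, swap -> [-2, 1, 12, 7]


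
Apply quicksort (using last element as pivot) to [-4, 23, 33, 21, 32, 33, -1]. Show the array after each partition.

Partition 1: pivot=-1 at index 1 -> [-4, -1, 33, 21, 32, 33, 23]
Partition 2: pivot=23 at index 3 -> [-4, -1, 21, 23, 32, 33, 33]
Partition 3: pivot=33 at index 6 -> [-4, -1, 21, 23, 32, 33, 33]
Partition 4: pivot=33 at index 5 -> [-4, -1, 21, 23, 32, 33, 33]


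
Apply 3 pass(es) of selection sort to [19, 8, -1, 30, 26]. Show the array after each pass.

Pass 1: Select minimum -1 at index 2, swap -> [-1, 8, 19, 30, 26]
Pass 2: Select minimum 8 at index 1, swap -> [-1, 8, 19, 30, 26]
Pass 3: Select minimum 19 at index 2, swap -> [-1, 8, 19, 30, 26]


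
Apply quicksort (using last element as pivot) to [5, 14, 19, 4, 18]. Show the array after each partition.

Partition 1: pivot=18 at index 3 -> [5, 14, 4, 18, 19]
Partition 2: pivot=4 at index 0 -> [4, 14, 5, 18, 19]
Partition 3: pivot=5 at index 1 -> [4, 5, 14, 18, 19]


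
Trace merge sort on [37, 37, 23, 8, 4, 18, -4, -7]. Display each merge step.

Divide and conquer:
  Merge [37] + [37] -> [37, 37]
  Merge [23] + [8] -> [8, 23]
  Merge [37, 37] + [8, 23] -> [8, 23, 37, 37]
  Merge [4] + [18] -> [4, 18]
  Merge [-4] + [-7] -> [-7, -4]
  Merge [4, 18] + [-7, -4] -> [-7, -4, 4, 18]
  Merge [8, 23, 37, 37] + [-7, -4, 4, 18] -> [-7, -4, 4, 8, 18, 23, 37, 37]


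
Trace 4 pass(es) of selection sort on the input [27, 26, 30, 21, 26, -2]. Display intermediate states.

Pass 1: Select minimum -2 at index 5, swap -> [-2, 26, 30, 21, 26, 27]
Pass 2: Select minimum 21 at index 3, swap -> [-2, 21, 30, 26, 26, 27]
Pass 3: Select minimum 26 at index 3, swap -> [-2, 21, 26, 30, 26, 27]
Pass 4: Select minimum 26 at index 4, swap -> [-2, 21, 26, 26, 30, 27]


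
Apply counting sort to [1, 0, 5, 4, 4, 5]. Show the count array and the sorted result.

Count array: [1, 1, 0, 0, 2, 2]
(count[i] = number of elements equal to i)
Cumulative count: [1, 2, 2, 2, 4, 6]
Sorted: [0, 1, 4, 4, 5, 5]


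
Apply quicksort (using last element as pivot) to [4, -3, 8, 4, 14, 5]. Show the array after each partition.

Partition 1: pivot=5 at index 3 -> [4, -3, 4, 5, 14, 8]
Partition 2: pivot=4 at index 2 -> [4, -3, 4, 5, 14, 8]
Partition 3: pivot=-3 at index 0 -> [-3, 4, 4, 5, 14, 8]
Partition 4: pivot=8 at index 4 -> [-3, 4, 4, 5, 8, 14]


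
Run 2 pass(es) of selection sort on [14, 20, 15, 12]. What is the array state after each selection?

Pass 1: Select minimum 12 at index 3, swap -> [12, 20, 15, 14]
Pass 2: Select minimum 14 at index 3, swap -> [12, 14, 15, 20]


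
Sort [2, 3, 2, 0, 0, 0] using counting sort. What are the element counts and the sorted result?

Count array: [3, 0, 2, 1]
(count[i] = number of elements equal to i)
Cumulative count: [3, 3, 5, 6]
Sorted: [0, 0, 0, 2, 2, 3]


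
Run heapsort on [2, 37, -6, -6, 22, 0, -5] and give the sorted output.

Build heap: [37, 22, 0, -6, 2, -6, -5]
Extract 37: [22, 2, 0, -6, -5, -6, 37]
Extract 22: [2, -5, 0, -6, -6, 22, 37]
Extract 2: [0, -5, -6, -6, 2, 22, 37]
Extract 0: [-5, -6, -6, 0, 2, 22, 37]
Extract -5: [-6, -6, -5, 0, 2, 22, 37]
Extract -6: [-6, -6, -5, 0, 2, 22, 37]


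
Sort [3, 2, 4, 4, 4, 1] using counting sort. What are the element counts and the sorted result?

Count array: [0, 1, 1, 1, 3]
(count[i] = number of elements equal to i)
Cumulative count: [0, 1, 2, 3, 6]
Sorted: [1, 2, 3, 4, 4, 4]


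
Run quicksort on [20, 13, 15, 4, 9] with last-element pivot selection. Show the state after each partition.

Partition 1: pivot=9 at index 1 -> [4, 9, 15, 20, 13]
Partition 2: pivot=13 at index 2 -> [4, 9, 13, 20, 15]
Partition 3: pivot=15 at index 3 -> [4, 9, 13, 15, 20]


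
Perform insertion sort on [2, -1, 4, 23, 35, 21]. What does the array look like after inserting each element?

First element 2 is already 'sorted'
Insert -1: shifted 1 elements -> [-1, 2, 4, 23, 35, 21]
Insert 4: shifted 0 elements -> [-1, 2, 4, 23, 35, 21]
Insert 23: shifted 0 elements -> [-1, 2, 4, 23, 35, 21]
Insert 35: shifted 0 elements -> [-1, 2, 4, 23, 35, 21]
Insert 21: shifted 2 elements -> [-1, 2, 4, 21, 23, 35]


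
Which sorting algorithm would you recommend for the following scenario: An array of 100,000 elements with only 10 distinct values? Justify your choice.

Best choice: 3-way quicksort or Counting sort
Reason: 3-way (Dutch national flag) partitioning groups every copy of the pivot together, so with only d=10 distinct keys quicksort finishes in O(n log d) expected time, which is effectively linear; counting sort runs in O(n + k) where k is the size of the key range (not the number of distinct values), so it is linear when the 10 values are integers drawn from a small known range


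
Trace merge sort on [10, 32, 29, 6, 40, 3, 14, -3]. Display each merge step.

Divide and conquer:
  Merge [10] + [32] -> [10, 32]
  Merge [29] + [6] -> [6, 29]
  Merge [10, 32] + [6, 29] -> [6, 10, 29, 32]
  Merge [40] + [3] -> [3, 40]
  Merge [14] + [-3] -> [-3, 14]
  Merge [3, 40] + [-3, 14] -> [-3, 3, 14, 40]
  Merge [6, 10, 29, 32] + [-3, 3, 14, 40] -> [-3, 3, 6, 10, 14, 29, 32, 40]


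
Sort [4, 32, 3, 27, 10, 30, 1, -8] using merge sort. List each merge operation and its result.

Divide and conquer:
  Merge [4] + [32] -> [4, 32]
  Merge [3] + [27] -> [3, 27]
  Merge [4, 32] + [3, 27] -> [3, 4, 27, 32]
  Merge [10] + [30] -> [10, 30]
  Merge [1] + [-8] -> [-8, 1]
  Merge [10, 30] + [-8, 1] -> [-8, 1, 10, 30]
  Merge [3, 4, 27, 32] + [-8, 1, 10, 30] -> [-8, 1, 3, 4, 10, 27, 30, 32]


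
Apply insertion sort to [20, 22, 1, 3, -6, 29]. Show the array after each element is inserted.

First element 20 is already 'sorted'
Insert 22: shifted 0 elements -> [20, 22, 1, 3, -6, 29]
Insert 1: shifted 2 elements -> [1, 20, 22, 3, -6, 29]
Insert 3: shifted 2 elements -> [1, 3, 20, 22, -6, 29]
Insert -6: shifted 4 elements -> [-6, 1, 3, 20, 22, 29]
Insert 29: shifted 0 elements -> [-6, 1, 3, 20, 22, 29]


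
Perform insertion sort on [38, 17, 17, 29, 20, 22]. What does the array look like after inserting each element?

First element 38 is already 'sorted'
Insert 17: shifted 1 elements -> [17, 38, 17, 29, 20, 22]
Insert 17: shifted 1 elements -> [17, 17, 38, 29, 20, 22]
Insert 29: shifted 1 elements -> [17, 17, 29, 38, 20, 22]
Insert 20: shifted 2 elements -> [17, 17, 20, 29, 38, 22]
Insert 22: shifted 2 elements -> [17, 17, 20, 22, 29, 38]


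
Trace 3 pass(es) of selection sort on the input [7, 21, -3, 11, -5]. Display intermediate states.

Pass 1: Select minimum -5 at index 4, swap -> [-5, 21, -3, 11, 7]
Pass 2: Select minimum -3 at index 2, swap -> [-5, -3, 21, 11, 7]
Pass 3: Select minimum 7 at index 4, swap -> [-5, -3, 7, 11, 21]


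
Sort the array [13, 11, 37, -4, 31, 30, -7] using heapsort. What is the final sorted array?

Build heap: [37, 31, 30, -4, 11, 13, -7]
Extract 37: [31, 11, 30, -4, -7, 13, 37]
Extract 31: [30, 11, 13, -4, -7, 31, 37]
Extract 30: [13, 11, -7, -4, 30, 31, 37]
Extract 13: [11, -4, -7, 13, 30, 31, 37]
Extract 11: [-4, -7, 11, 13, 30, 31, 37]
Extract -4: [-7, -4, 11, 13, 30, 31, 37]


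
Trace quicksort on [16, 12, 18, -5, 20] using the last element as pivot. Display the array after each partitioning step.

Partition 1: pivot=20 at index 4 -> [16, 12, 18, -5, 20]
Partition 2: pivot=-5 at index 0 -> [-5, 12, 18, 16, 20]
Partition 3: pivot=16 at index 2 -> [-5, 12, 16, 18, 20]


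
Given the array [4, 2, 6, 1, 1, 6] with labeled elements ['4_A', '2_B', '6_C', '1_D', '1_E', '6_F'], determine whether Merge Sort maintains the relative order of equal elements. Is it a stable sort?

Trace Merge Sort on the labeled array (the key is the number; the letter only tracks identity):
  Merge [2_B] + [6_C] -> [2_B, 6_C]
  Merge [4_A] + [2_B, 6_C] -> [2_B, 4_A, 6_C]
  Merge [1_E] + [6_F] -> [1_E, 6_F]
  Merge [1_D] + [1_E, 6_F] -> [1_D, 1_E, 6_F]
  Merge [2_B, 4_A, 6_C] + [1_D, 1_E, 6_F] -> [1_D, 1_E, 2_B, 4_A, 6_C, 6_F]
Final order: [1_D, 1_E, 2_B, 4_A, 6_C, 6_F]
Equal keys:
  value 1: originally 1_D, 1_E; after sorting 1_D, 1_E -> order preserved
  value 6: originally 6_C, 6_F; after sorting 6_C, 6_F -> order preserved
All equal keys kept their original relative order. Merge Sort is stable: when the heads of the two halves are equal the merge takes from the left half first.
Answer: Stable


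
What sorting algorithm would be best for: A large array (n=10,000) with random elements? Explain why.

Best choice: Quicksort or Mergesort
Reason: Both have O(n log n) average case; quicksort has lower constant factors


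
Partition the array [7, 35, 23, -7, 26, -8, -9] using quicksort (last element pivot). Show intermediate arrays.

Partition 1: pivot=-9 at index 0 -> [-9, 35, 23, -7, 26, -8, 7]
Partition 2: pivot=7 at index 3 -> [-9, -7, -8, 7, 26, 23, 35]
Partition 3: pivot=-8 at index 1 -> [-9, -8, -7, 7, 26, 23, 35]
Partition 4: pivot=35 at index 6 -> [-9, -8, -7, 7, 26, 23, 35]
Partition 5: pivot=23 at index 4 -> [-9, -8, -7, 7, 23, 26, 35]


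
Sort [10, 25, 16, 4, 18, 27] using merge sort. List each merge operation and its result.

Divide and conquer:
  Merge [25] + [16] -> [16, 25]
  Merge [10] + [16, 25] -> [10, 16, 25]
  Merge [18] + [27] -> [18, 27]
  Merge [4] + [18, 27] -> [4, 18, 27]
  Merge [10, 16, 25] + [4, 18, 27] -> [4, 10, 16, 18, 25, 27]


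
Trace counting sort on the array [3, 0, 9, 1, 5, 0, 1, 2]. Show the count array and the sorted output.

Count array: [2, 2, 1, 1, 0, 1, 0, 0, 0, 1]
(count[i] = number of elements equal to i)
Cumulative count: [2, 4, 5, 6, 6, 7, 7, 7, 7, 8]
Sorted: [0, 0, 1, 1, 2, 3, 5, 9]


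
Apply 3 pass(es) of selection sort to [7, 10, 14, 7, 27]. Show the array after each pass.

Pass 1: Select minimum 7 at index 0, swap -> [7, 10, 14, 7, 27]
Pass 2: Select minimum 7 at index 3, swap -> [7, 7, 14, 10, 27]
Pass 3: Select minimum 10 at index 3, swap -> [7, 7, 10, 14, 27]


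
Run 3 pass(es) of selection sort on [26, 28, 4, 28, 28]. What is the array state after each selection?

Pass 1: Select minimum 4 at index 2, swap -> [4, 28, 26, 28, 28]
Pass 2: Select minimum 26 at index 2, swap -> [4, 26, 28, 28, 28]
Pass 3: Select minimum 28 at index 2, swap -> [4, 26, 28, 28, 28]


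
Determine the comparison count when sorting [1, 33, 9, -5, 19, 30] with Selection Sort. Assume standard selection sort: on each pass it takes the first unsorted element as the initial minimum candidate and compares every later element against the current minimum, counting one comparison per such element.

Pass 1: scan indices 1..5 for the minimum = 5 comparison(s); min is -5, place at index 0 -> [-5, 33, 9, 1, 19, 30]
Pass 2: scan indices 2..5 for the minimum = 4 comparison(s); min is 1, place at index 1 -> [-5, 1, 9, 33, 19, 30]
Pass 3: scan indices 3..5 for the minimum = 3 comparison(s); min is 9, place at index 2 -> [-5, 1, 9, 33, 19, 30]
Pass 4: scan indices 4..5 for the minimum = 2 comparison(s); min is 19, place at index 3 -> [-5, 1, 9, 19, 33, 30]
Pass 5: scan indices 5..5 for the minimum = 1 comparison(s); min is 30, place at index 4 -> [-5, 1, 9, 19, 30, 33]
Selection sort always scans the whole unsorted suffix, so the count is (n-1) + (n-2) + ... + 1 = n(n-1)/2 = 6*5/2 = 15 regardless of the input order.
Total comparisons: 5 + 4 + 3 + 2 + 1 = 15


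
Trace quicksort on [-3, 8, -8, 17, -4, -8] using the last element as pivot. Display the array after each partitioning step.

Partition 1: pivot=-8 at index 1 -> [-8, -8, -3, 17, -4, 8]
Partition 2: pivot=8 at index 4 -> [-8, -8, -3, -4, 8, 17]
Partition 3: pivot=-4 at index 2 -> [-8, -8, -4, -3, 8, 17]


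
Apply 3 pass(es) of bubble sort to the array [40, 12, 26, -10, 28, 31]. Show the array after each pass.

After pass 1: [12, 26, -10, 28, 31, 40] (5 swaps)
After pass 2: [12, -10, 26, 28, 31, 40] (1 swaps)
After pass 3: [-10, 12, 26, 28, 31, 40] (1 swaps)
Total swaps: 7


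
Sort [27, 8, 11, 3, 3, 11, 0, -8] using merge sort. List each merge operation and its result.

Divide and conquer:
  Merge [27] + [8] -> [8, 27]
  Merge [11] + [3] -> [3, 11]
  Merge [8, 27] + [3, 11] -> [3, 8, 11, 27]
  Merge [3] + [11] -> [3, 11]
  Merge [0] + [-8] -> [-8, 0]
  Merge [3, 11] + [-8, 0] -> [-8, 0, 3, 11]
  Merge [3, 8, 11, 27] + [-8, 0, 3, 11] -> [-8, 0, 3, 3, 8, 11, 11, 27]


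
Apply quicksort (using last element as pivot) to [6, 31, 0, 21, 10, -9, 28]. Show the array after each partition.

Partition 1: pivot=28 at index 5 -> [6, 0, 21, 10, -9, 28, 31]
Partition 2: pivot=-9 at index 0 -> [-9, 0, 21, 10, 6, 28, 31]
Partition 3: pivot=6 at index 2 -> [-9, 0, 6, 10, 21, 28, 31]
Partition 4: pivot=21 at index 4 -> [-9, 0, 6, 10, 21, 28, 31]


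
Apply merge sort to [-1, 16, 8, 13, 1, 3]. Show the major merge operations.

Divide and conquer:
  Merge [16] + [8] -> [8, 16]
  Merge [-1] + [8, 16] -> [-1, 8, 16]
  Merge [1] + [3] -> [1, 3]
  Merge [13] + [1, 3] -> [1, 3, 13]
  Merge [-1, 8, 16] + [1, 3, 13] -> [-1, 1, 3, 8, 13, 16]


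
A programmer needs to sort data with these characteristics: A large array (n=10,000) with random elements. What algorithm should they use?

Best choice: Quicksort or Mergesort
Reason: Both have O(n log n) average case; quicksort has lower constant factors


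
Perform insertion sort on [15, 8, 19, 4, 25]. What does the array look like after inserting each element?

First element 15 is already 'sorted'
Insert 8: shifted 1 elements -> [8, 15, 19, 4, 25]
Insert 19: shifted 0 elements -> [8, 15, 19, 4, 25]
Insert 4: shifted 3 elements -> [4, 8, 15, 19, 25]
Insert 25: shifted 0 elements -> [4, 8, 15, 19, 25]


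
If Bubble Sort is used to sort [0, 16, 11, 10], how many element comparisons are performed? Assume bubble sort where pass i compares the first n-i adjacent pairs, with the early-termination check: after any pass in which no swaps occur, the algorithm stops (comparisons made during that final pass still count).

Pass 1: compare adjacent pairs (0,1)..(2,3) = 3 comparison(s), 2 swap(s) -> [0, 11, 10, 16]
Pass 2: compare adjacent pairs (0,1)..(1,2) = 2 comparison(s), 1 swap(s) -> [0, 10, 11, 16]
Pass 3: compare adjacent pairs (0,1)..(0,1) = 1 comparison(s), 0 swap(s) -> [0, 10, 11, 16]
No swaps in this pass, so bubble sort stops here.
Total comparisons: 3 + 2 + 1 = 6


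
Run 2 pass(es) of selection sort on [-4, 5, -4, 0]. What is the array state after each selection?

Pass 1: Select minimum -4 at index 0, swap -> [-4, 5, -4, 0]
Pass 2: Select minimum -4 at index 2, swap -> [-4, -4, 5, 0]


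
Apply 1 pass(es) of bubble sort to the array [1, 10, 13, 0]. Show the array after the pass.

After pass 1: [1, 10, 0, 13] (1 swaps)
Total swaps: 1


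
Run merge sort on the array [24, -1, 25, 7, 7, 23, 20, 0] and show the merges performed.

Divide and conquer:
  Merge [24] + [-1] -> [-1, 24]
  Merge [25] + [7] -> [7, 25]
  Merge [-1, 24] + [7, 25] -> [-1, 7, 24, 25]
  Merge [7] + [23] -> [7, 23]
  Merge [20] + [0] -> [0, 20]
  Merge [7, 23] + [0, 20] -> [0, 7, 20, 23]
  Merge [-1, 7, 24, 25] + [0, 7, 20, 23] -> [-1, 0, 7, 7, 20, 23, 24, 25]


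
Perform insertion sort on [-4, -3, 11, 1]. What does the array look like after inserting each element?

First element -4 is already 'sorted'
Insert -3: shifted 0 elements -> [-4, -3, 11, 1]
Insert 11: shifted 0 elements -> [-4, -3, 11, 1]
Insert 1: shifted 1 elements -> [-4, -3, 1, 11]


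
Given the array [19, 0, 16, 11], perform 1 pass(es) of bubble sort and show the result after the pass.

After pass 1: [0, 16, 11, 19] (3 swaps)
Total swaps: 3


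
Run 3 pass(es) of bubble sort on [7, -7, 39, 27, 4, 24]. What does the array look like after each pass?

After pass 1: [-7, 7, 27, 4, 24, 39] (4 swaps)
After pass 2: [-7, 7, 4, 24, 27, 39] (2 swaps)
After pass 3: [-7, 4, 7, 24, 27, 39] (1 swaps)
Total swaps: 7


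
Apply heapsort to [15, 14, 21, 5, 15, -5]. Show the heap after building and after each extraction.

Build heap: [21, 15, 15, 5, 14, -5]
Extract 21: [15, 14, 15, 5, -5, 21]
Extract 15: [15, 14, -5, 5, 15, 21]
Extract 15: [14, 5, -5, 15, 15, 21]
Extract 14: [5, -5, 14, 15, 15, 21]
Extract 5: [-5, 5, 14, 15, 15, 21]


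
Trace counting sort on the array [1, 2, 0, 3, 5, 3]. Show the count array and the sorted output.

Count array: [1, 1, 1, 2, 0, 1]
(count[i] = number of elements equal to i)
Cumulative count: [1, 2, 3, 5, 5, 6]
Sorted: [0, 1, 2, 3, 3, 5]


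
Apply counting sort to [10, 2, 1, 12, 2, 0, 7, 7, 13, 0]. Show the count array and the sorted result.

Count array: [2, 1, 2, 0, 0, 0, 0, 2, 0, 0, 1, 0, 1, 1]
(count[i] = number of elements equal to i)
Cumulative count: [2, 3, 5, 5, 5, 5, 5, 7, 7, 7, 8, 8, 9, 10]
Sorted: [0, 0, 1, 2, 2, 7, 7, 10, 12, 13]


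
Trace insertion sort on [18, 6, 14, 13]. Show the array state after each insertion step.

First element 18 is already 'sorted'
Insert 6: shifted 1 elements -> [6, 18, 14, 13]
Insert 14: shifted 1 elements -> [6, 14, 18, 13]
Insert 13: shifted 2 elements -> [6, 13, 14, 18]


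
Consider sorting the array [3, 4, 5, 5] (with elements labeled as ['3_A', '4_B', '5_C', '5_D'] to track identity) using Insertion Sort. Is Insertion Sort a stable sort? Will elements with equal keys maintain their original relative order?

Trace Insertion Sort on the labeled array (the key is the number; the letter only tracks identity):
  Insert 4_B at index 1: [3_A, 4_B, 5_C, 5_D]
  Insert 5_C at index 2: [3_A, 4_B, 5_C, 5_D]
  Insert 5_D at index 3: [3_A, 4_B, 5_C, 5_D]
Final order: [3_A, 4_B, 5_C, 5_D]
Equal keys:
  value 5: originally 5_C, 5_D; after sorting 5_C, 5_D -> order preserved
All equal keys kept their original relative order. Insertion Sort is stable: elements are shifted only while they are strictly greater than the key, so a key is inserted after any equal elements already placed.
Answer: Stable


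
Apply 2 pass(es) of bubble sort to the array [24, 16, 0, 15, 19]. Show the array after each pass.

After pass 1: [16, 0, 15, 19, 24] (4 swaps)
After pass 2: [0, 15, 16, 19, 24] (2 swaps)
Total swaps: 6


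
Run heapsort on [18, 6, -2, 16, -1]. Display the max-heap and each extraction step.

Build heap: [18, 16, -2, 6, -1]
Extract 18: [16, 6, -2, -1, 18]
Extract 16: [6, -1, -2, 16, 18]
Extract 6: [-1, -2, 6, 16, 18]
Extract -1: [-2, -1, 6, 16, 18]


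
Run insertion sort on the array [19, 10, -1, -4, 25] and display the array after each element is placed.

First element 19 is already 'sorted'
Insert 10: shifted 1 elements -> [10, 19, -1, -4, 25]
Insert -1: shifted 2 elements -> [-1, 10, 19, -4, 25]
Insert -4: shifted 3 elements -> [-4, -1, 10, 19, 25]
Insert 25: shifted 0 elements -> [-4, -1, 10, 19, 25]


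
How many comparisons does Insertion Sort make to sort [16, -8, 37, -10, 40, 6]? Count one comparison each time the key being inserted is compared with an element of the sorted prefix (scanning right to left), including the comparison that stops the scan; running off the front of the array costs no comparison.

Insert -8: 16 > -8 (shift), reached front = 1 comparison(s) -> [-8, 16, 37, -10, 40, 6]
Insert 37: 16 <= 37 (stop) = 1 comparison(s) -> [-8, 16, 37, -10, 40, 6]
Insert -10: 37 > -10 (shift), 16 > -10 (shift), -8 > -10 (shift), reached front = 3 comparison(s) -> [-10, -8, 16, 37, 40, 6]
Insert 40: 37 <= 40 (stop) = 1 comparison(s) -> [-10, -8, 16, 37, 40, 6]
Insert 6: 40 > 6 (shift), 37 > 6 (shift), 16 > 6 (shift), -8 <= 6 (stop) = 4 comparison(s) -> [-10, -8, 6, 16, 37, 40]
Total comparisons: 1 + 1 + 3 + 1 + 4 = 10
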